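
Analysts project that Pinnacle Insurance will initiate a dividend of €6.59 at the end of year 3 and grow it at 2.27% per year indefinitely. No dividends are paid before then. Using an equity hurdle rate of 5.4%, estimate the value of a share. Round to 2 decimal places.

€189.52

Deferred-dividend DDM. At t=2 the remaining stream is a growing perpetuity with first payment D_3 = 6.59.
V_2 = D_3/(r−g) = 6.59/(0.054−0.0227) = 210.5431
P₀ = V_2/(1+r)^2 = 210.5431/(1+0.054)^2 = 189.5221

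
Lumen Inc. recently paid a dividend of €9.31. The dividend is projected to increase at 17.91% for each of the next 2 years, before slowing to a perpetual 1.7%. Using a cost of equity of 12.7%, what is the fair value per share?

Two-stage DDM. Project D₁…D_2 at 0.1791, terminal growth 0.017, discount at r = 0.127.
D_1 = 10.9774
D_2 = 12.9435
Terminal value at t=2: TV = D_3/(r−g) = 13.1635/(0.127−0.017) = 119.6683
P₀ = 10.9774/(1+0.127)^1 + 12.9435/(1+0.127)^2 + 119.6683/(1+0.127)^2 = 114.1485

€114.15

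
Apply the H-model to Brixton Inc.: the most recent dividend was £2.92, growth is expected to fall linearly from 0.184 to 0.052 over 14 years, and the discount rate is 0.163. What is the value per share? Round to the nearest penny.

H-model: P₀ = D₀[(1+g_L) + H(g_S−g_L)]/(r−g_L), with H = 14/2 = 7.
P₀ = 2.92 × [(1+0.052) + 7×(0.184−0.052)] / (0.163−0.052)
   = 2.92 × 1.9760 / 0.111 = 51.9813

£51.98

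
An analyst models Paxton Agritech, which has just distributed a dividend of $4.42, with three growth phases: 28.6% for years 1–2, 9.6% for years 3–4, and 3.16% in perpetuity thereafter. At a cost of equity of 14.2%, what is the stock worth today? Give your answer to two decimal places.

$69.36

Three-stage DDM. Project D₁…D_4; terminal Gordon value at t=4 with g = 0.0316; discount at r = 0.142.
D_1 = 5.6841
D_2 = 7.3098
D_3 = 8.0115
D_4 = 8.7806
TV_4 = 9.0581/(0.142−0.0316) = 82.0479
P₀ = Σ Dₜ/(1+r)ᵗ + TV_4/(1+r)^4 = 69.3635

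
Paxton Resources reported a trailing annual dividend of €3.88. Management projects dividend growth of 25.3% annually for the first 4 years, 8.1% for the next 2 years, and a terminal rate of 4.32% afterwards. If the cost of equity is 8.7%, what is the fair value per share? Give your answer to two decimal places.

€197.37

Three-stage DDM. Project D₁…D_6; terminal Gordon value at t=6 with g = 0.0432; discount at r = 0.087.
D_1 = 4.8616
D_2 = 6.0916
D_3 = 7.6328
D_4 = 9.5639
D_5 = 10.3386
D_6 = 11.1760
TV_6 = 11.6588/(0.087−0.0432) = 266.1833
P₀ = Σ Dₜ/(1+r)ᵗ + TV_6/(1+r)^6 = 197.3719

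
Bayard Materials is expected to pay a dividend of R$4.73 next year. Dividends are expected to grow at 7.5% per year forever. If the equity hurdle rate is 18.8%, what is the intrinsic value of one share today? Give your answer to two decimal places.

R$41.86

Gordon growth model: P₀ = D₁/(r − g), with D₁ = 4.73 given directly.
P₀ = 4.7300 / (0.188 − 0.075) = 4.7300 / 0.113 = 41.8584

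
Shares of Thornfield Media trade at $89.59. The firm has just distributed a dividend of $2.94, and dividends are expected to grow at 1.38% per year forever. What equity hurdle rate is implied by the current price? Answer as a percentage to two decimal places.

4.71%

Rearranging the constant-growth DDM: r = D₁/P₀ + g.
D₁ = 2.94 × (1 + 0.0138) = 2.9806.
r = 2.9806 / 89.59 + 0.0138 = 0.03327 + 0.0138 = 0.04707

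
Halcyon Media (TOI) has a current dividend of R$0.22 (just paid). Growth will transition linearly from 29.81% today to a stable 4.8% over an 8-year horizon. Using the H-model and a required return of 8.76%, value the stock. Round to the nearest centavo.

R$11.38

H-model: P₀ = D₀[(1+g_L) + H(g_S−g_L)]/(r−g_L), with H = 8/2 = 4.
P₀ = 0.22 × [(1+0.048) + 4×(0.2981−0.048)] / (0.0876−0.048)
   = 0.22 × 2.0484 / 0.0396 = 11.3800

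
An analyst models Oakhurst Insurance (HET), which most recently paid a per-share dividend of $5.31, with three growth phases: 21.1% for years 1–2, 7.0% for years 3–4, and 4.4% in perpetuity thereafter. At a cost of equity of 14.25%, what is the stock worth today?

$77.88

Three-stage DDM. Project D₁…D_4; terminal Gordon value at t=4 with g = 0.044; discount at r = 0.1425.
D_1 = 6.4304
D_2 = 7.7872
D_3 = 8.3323
D_4 = 8.9156
TV_4 = 9.3079/(0.1425−0.044) = 94.4963
P₀ = Σ Dₜ/(1+r)ᵗ + TV_4/(1+r)^4 = 77.8754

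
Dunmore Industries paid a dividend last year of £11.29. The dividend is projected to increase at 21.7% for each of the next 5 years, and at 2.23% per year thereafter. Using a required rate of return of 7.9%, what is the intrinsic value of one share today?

Two-stage DDM. Project D₁…D_5 at 0.217, terminal growth 0.0223, discount at r = 0.079.
D_1 = 13.7399
D_2 = 16.7215
D_3 = 20.3501
D_4 = 24.7660
D_5 = 30.1402
Terminal value at t=5: TV = D_6/(r−g) = 30.8124/(0.079−0.0223) = 543.4282
P₀ = 13.7399/(1+0.079)^1 + 16.7215/(1+0.079)^2 + 20.3501/(1+0.079)^3 + 24.7660/(1+0.079)^4 + 30.1402/(1+0.079)^5 + 543.4282/(1+0.079)^5 = 453.7406

£453.74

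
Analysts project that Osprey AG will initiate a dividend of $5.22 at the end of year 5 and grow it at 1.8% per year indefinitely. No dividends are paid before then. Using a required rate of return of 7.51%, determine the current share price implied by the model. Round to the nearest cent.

Deferred-dividend DDM. At t=4 the remaining stream is a growing perpetuity with first payment D_5 = 5.22.
V_4 = D_5/(r−g) = 5.22/(0.0751−0.018) = 91.4186
P₀ = V_4/(1+r)^4 = 91.4186/(1+0.0751)^4 = 68.4288

$68.43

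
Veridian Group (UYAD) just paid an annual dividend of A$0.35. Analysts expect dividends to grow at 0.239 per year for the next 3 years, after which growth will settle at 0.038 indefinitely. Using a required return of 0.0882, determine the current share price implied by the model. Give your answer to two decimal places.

Two-stage DDM. Project D₁…D_3 at 0.239, terminal growth 0.038, discount at r = 0.0882.
D_1 = 0.4336
D_2 = 0.5373
D_3 = 0.6657
Terminal value at t=3: TV = D_4/(r−g) = 0.6910/(0.0882−0.038) = 13.7650
P₀ = 0.4336/(1+0.0882)^1 + 0.5373/(1+0.0882)^2 + 0.6657/(1+0.0882)^3 + 13.7650/(1+0.0882)^3 = 12.0508

A$12.05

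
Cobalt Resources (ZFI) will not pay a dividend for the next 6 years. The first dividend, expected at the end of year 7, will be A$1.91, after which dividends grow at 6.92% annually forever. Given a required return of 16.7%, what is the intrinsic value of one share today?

Deferred-dividend DDM. At t=6 the remaining stream is a growing perpetuity with first payment D_7 = 1.91.
V_6 = D_7/(r−g) = 1.91/(0.167−0.0692) = 19.5297
P₀ = V_6/(1+r)^6 = 19.5297/(1+0.167)^6 = 7.7316

A$7.73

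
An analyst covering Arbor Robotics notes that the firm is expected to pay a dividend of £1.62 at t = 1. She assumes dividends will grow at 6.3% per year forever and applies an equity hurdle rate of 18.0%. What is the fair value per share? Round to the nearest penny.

Gordon growth model: P₀ = D₁/(r − g), with D₁ = 1.62 given directly.
P₀ = 1.6200 / (0.18 − 0.063) = 1.6200 / 0.117 = 13.8462

£13.85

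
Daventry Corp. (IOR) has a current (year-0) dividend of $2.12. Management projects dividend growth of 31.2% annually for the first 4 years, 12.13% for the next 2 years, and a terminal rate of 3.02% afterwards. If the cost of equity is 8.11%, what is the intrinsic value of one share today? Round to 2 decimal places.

Three-stage DDM. Project D₁…D_6; terminal Gordon value at t=6 with g = 0.0302; discount at r = 0.0811.
D_1 = 2.7814
D_2 = 3.6492
D_3 = 4.7878
D_4 = 6.2816
D_5 = 7.0436
D_6 = 7.8980
TV_6 = 8.1365/(0.0811−0.0302) = 159.8522
P₀ = Σ Dₜ/(1+r)ᵗ + TV_6/(1+r)^6 = 123.9193

$123.92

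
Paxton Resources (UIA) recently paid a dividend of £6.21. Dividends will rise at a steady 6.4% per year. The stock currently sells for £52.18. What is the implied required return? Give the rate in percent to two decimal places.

Rearranging the constant-growth DDM: r = D₁/P₀ + g.
D₁ = 6.21 × (1 + 0.064) = 6.6074.
r = 6.6074 / 52.18 + 0.064 = 0.12663 + 0.064 = 0.19063

19.06%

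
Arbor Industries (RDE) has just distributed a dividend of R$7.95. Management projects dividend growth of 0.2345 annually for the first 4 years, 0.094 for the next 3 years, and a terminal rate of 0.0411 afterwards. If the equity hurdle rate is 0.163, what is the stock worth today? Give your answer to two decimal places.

Three-stage DDM. Project D₁…D_7; terminal Gordon value at t=7 with g = 0.0411; discount at r = 0.163.
D_1 = 9.8143
D_2 = 12.1157
D_3 = 14.9569
D_4 = 18.4642
D_5 = 20.1999
D_6 = 22.0987
D_7 = 24.1759
TV_7 = 25.1696/(0.163−0.0411) = 206.4773
P₀ = Σ Dₜ/(1+r)ᵗ + TV_7/(1+r)^7 = 135.5718

R$135.57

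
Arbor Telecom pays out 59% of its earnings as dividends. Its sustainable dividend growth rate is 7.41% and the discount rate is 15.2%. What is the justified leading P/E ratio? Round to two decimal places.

Justified leading P/E = b/(r−g) = 0.59/(0.152−0.0741) = 7.5738

7.57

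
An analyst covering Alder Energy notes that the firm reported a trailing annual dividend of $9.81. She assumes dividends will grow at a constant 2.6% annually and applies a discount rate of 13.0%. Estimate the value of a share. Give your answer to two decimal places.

$96.78

Gordon growth model: P₀ = D₁/(r − g). D₁ = 9.81 × (1 + 0.026) = 10.0651.
P₀ = 10.0651 / (0.13 − 0.026) = 10.0651 / 0.104 = 96.7794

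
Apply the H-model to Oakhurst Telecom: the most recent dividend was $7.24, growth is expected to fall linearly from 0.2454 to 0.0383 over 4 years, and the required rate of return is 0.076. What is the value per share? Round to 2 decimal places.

H-model: P₀ = D₀[(1+g_L) + H(g_S−g_L)]/(r−g_L), with H = 4/2 = 2.
P₀ = 7.24 × [(1+0.0383) + 2×(0.2454−0.0383)] / (0.076−0.0383)
   = 7.24 × 1.4525 / 0.0377 = 278.9416

$278.94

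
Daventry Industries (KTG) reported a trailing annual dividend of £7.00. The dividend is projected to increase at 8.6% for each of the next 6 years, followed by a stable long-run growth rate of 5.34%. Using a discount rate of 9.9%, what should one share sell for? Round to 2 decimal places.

£190.86

Two-stage DDM. Project D₁…D_6 at 0.086, terminal growth 0.0534, discount at r = 0.099.
D_1 = 7.6020
D_2 = 8.2558
D_3 = 8.9658
D_4 = 9.7368
D_5 = 10.5742
D_6 = 11.4836
Terminal value at t=6: TV = D_7/(r−g) = 12.0968/(0.099−0.0534) = 265.2806
P₀ = 7.6020/(1+0.099)^1 + 8.2558/(1+0.099)^2 + 8.9658/(1+0.099)^3 + 9.7368/(1+0.099)^4 + 10.5742/(1+0.099)^5 + 11.4836/(1+0.099)^6 + 265.2806/(1+0.099)^6 = 190.8584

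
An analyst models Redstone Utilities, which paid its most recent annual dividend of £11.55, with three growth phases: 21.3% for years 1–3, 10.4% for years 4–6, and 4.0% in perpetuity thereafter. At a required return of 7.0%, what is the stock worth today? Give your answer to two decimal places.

£739.26

Three-stage DDM. Project D₁…D_6; terminal Gordon value at t=6 with g = 0.04; discount at r = 0.07.
D_1 = 14.0102
D_2 = 16.9943
D_3 = 20.6141
D_4 = 22.7580
D_5 = 25.1248
D_6 = 27.7378
TV_6 = 28.8473/(0.07−0.04) = 961.5762
P₀ = Σ Dₜ/(1+r)ᵗ + TV_6/(1+r)^6 = 739.2616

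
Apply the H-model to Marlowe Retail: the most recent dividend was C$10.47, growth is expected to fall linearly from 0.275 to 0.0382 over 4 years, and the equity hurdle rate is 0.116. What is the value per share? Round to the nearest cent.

C$203.45

H-model: P₀ = D₀[(1+g_L) + H(g_S−g_L)]/(r−g_L), with H = 4/2 = 2.
P₀ = 10.47 × [(1+0.0382) + 2×(0.275−0.0382)] / (0.116−0.0382)
   = 10.47 × 1.5118 / 0.0778 = 203.4517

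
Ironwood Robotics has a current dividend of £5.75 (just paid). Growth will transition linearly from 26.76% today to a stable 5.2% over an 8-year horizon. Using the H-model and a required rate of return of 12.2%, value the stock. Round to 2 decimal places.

£157.25

H-model: P₀ = D₀[(1+g_L) + H(g_S−g_L)]/(r−g_L), with H = 8/2 = 4.
P₀ = 5.75 × [(1+0.052) + 4×(0.2676−0.052)] / (0.122−0.052)
   = 5.75 × 1.9144 / 0.07 = 157.2543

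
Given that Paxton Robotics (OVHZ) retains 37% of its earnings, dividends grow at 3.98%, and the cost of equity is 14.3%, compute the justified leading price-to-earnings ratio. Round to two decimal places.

6.10

Payout ratio b = 1 − 0.37 = 0.63.
Justified leading P/E = b/(r−g) = 0.63/(0.143−0.0398) = 6.1047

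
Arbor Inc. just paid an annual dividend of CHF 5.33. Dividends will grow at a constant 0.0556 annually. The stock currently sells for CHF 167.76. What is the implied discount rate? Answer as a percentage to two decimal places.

8.91%

Rearranging the constant-growth DDM: r = D₁/P₀ + g.
D₁ = 5.33 × (1 + 0.0556) = 5.6263.
r = 5.6263 / 167.76 + 0.0556 = 0.03354 + 0.0556 = 0.08914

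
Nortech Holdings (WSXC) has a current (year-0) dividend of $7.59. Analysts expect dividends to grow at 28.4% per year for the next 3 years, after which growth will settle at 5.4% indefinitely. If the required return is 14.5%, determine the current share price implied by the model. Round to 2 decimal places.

$152.73

Two-stage DDM. Project D₁…D_3 at 0.284, terminal growth 0.054, discount at r = 0.145.
D_1 = 9.7456
D_2 = 12.5133
D_3 = 16.0671
Terminal value at t=3: TV = D_4/(r−g) = 16.9347/(0.145−0.054) = 186.0956
P₀ = 9.7456/(1+0.145)^1 + 12.5133/(1+0.145)^2 + 16.0671/(1+0.145)^3 + 186.0956/(1+0.145)^3 = 152.7303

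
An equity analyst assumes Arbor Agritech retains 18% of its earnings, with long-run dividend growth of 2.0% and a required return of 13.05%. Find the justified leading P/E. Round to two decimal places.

Payout ratio b = 1 − 0.18 = 0.82.
Justified leading P/E = b/(r−g) = 0.82/(0.1305−0.02) = 7.4208

7.42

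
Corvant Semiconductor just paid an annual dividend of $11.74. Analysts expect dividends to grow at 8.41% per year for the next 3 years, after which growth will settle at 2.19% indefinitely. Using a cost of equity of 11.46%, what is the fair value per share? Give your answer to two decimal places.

Two-stage DDM. Project D₁…D_3 at 0.0841, terminal growth 0.0219, discount at r = 0.1146.
D_1 = 12.7273
D_2 = 13.7977
D_3 = 14.9581
Terminal value at t=3: TV = D_4/(r−g) = 15.2857/(0.1146−0.0219) = 164.8940
P₀ = 12.7273/(1+0.1146)^1 + 13.7977/(1+0.1146)^2 + 14.9581/(1+0.1146)^3 + 164.8940/(1+0.1146)^3 = 152.4098

$152.41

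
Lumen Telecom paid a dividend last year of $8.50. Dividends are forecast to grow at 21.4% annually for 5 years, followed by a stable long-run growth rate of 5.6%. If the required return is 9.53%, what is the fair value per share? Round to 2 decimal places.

$440.53

Two-stage DDM. Project D₁…D_5 at 0.214, terminal growth 0.056, discount at r = 0.0953.
D_1 = 10.3190
D_2 = 12.5273
D_3 = 15.2081
D_4 = 18.4626
D_5 = 22.4136
Terminal value at t=5: TV = D_6/(r−g) = 23.6688/(0.0953−0.056) = 602.2596
P₀ = 10.3190/(1+0.0953)^1 + 12.5273/(1+0.0953)^2 + 15.2081/(1+0.0953)^3 + 18.4626/(1+0.0953)^4 + 22.4136/(1+0.0953)^5 + 602.2596/(1+0.0953)^5 = 440.5318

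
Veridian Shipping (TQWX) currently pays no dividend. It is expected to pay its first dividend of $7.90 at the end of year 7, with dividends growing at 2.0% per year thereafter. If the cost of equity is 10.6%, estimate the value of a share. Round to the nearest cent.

Deferred-dividend DDM. At t=6 the remaining stream is a growing perpetuity with first payment D_7 = 7.90.
V_6 = D_7/(r−g) = 7.90/(0.106−0.02) = 91.8605
P₀ = V_6/(1+r)^6 = 91.8605/(1+0.106)^6 = 50.1878

$50.19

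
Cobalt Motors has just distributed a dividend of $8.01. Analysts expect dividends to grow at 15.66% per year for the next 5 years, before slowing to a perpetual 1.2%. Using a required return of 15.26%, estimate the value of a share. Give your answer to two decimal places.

$99.13

Two-stage DDM. Project D₁…D_5 at 0.1566, terminal growth 0.012, discount at r = 0.1526.
D_1 = 9.2644
D_2 = 10.7152
D_3 = 12.3932
D_4 = 14.3339
D_5 = 16.5786
Terminal value at t=5: TV = D_6/(r−g) = 16.7776/(0.1526−0.012) = 119.3284
P₀ = 9.2644/(1+0.1526)^1 + 10.7152/(1+0.1526)^2 + 12.3932/(1+0.1526)^3 + 14.3339/(1+0.1526)^4 + 16.5786/(1+0.1526)^5 + 119.3284/(1+0.1526)^5 = 99.1301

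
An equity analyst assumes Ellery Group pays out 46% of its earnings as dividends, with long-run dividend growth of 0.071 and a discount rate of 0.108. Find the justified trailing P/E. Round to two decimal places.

13.32

Justified trailing P/E = b(1+g)/(r−g) = 0.46×(1+0.071)/(0.108−0.071) = 13.3151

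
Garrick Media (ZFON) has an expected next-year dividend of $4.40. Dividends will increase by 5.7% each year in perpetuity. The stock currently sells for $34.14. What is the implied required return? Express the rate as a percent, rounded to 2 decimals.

18.59%

Rearranging the constant-growth DDM: r = D₁/P₀ + g.
r = 4.4000 / 34.14 + 0.057 = 0.12888 + 0.057 = 0.18588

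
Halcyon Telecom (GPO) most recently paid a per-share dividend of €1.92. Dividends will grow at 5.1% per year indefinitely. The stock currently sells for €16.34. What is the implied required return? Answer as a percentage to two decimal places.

Rearranging the constant-growth DDM: r = D₁/P₀ + g.
D₁ = 1.92 × (1 + 0.051) = 2.0179.
r = 2.0179 / 16.34 + 0.051 = 0.12350 + 0.051 = 0.17450

17.45%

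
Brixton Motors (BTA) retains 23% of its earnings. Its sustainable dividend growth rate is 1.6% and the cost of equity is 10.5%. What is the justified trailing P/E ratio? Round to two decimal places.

8.79

Payout ratio b = 1 − 0.23 = 0.77.
Justified trailing P/E = b(1+g)/(r−g) = 0.77×(1+0.016)/(0.105−0.016) = 8.7901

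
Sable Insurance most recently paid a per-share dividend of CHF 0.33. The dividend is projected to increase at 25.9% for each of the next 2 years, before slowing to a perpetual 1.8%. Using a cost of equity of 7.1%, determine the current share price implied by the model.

Two-stage DDM. Project D₁…D_2 at 0.259, terminal growth 0.018, discount at r = 0.071.
D_1 = 0.4155
D_2 = 0.5231
Terminal value at t=2: TV = D_3/(r−g) = 0.5325/(0.071−0.018) = 10.0470
P₀ = 0.4155/(1+0.071)^1 + 0.5231/(1+0.071)^2 + 10.0470/(1+0.071)^2 = 9.6030

CHF 9.60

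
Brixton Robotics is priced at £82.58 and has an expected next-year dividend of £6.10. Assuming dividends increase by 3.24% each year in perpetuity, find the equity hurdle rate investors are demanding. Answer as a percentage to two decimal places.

Rearranging the constant-growth DDM: r = D₁/P₀ + g.
r = 6.1000 / 82.58 + 0.0324 = 0.07387 + 0.0324 = 0.10627

10.63%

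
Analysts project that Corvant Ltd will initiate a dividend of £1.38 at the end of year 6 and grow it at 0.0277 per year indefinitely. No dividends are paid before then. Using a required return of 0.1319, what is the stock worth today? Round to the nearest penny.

Deferred-dividend DDM. At t=5 the remaining stream is a growing perpetuity with first payment D_6 = 1.38.
V_5 = D_6/(r−g) = 1.38/(0.1319−0.0277) = 13.2438
P₀ = V_5/(1+r)^5 = 13.2438/(1+0.1319)^5 = 7.1281

£7.13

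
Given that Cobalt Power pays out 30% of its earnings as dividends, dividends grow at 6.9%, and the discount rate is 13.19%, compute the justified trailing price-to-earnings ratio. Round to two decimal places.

Justified trailing P/E = b(1+g)/(r−g) = 0.30×(1+0.069)/(0.1319−0.069) = 5.0986

5.10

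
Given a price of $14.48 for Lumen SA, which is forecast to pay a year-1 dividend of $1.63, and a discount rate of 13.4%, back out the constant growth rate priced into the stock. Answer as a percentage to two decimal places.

2.14%

From P₀ = D₁/(r − g), the implied growth is g = r − D₁/P₀.
g = 0.134 − 1.63/14.48 = 0.134 − 0.11257 = 0.02143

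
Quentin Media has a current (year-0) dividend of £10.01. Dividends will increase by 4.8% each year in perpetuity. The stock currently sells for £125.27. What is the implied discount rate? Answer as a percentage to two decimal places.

13.17%

Rearranging the constant-growth DDM: r = D₁/P₀ + g.
D₁ = 10.01 × (1 + 0.048) = 10.4905.
r = 10.4905 / 125.27 + 0.048 = 0.08374 + 0.048 = 0.13174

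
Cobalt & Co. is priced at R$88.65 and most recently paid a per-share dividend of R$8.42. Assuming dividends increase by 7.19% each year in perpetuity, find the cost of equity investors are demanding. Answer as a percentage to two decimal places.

Rearranging the constant-growth DDM: r = D₁/P₀ + g.
D₁ = 8.42 × (1 + 0.0719) = 9.0254.
r = 9.0254 / 88.65 + 0.0719 = 0.10181 + 0.0719 = 0.17371

17.37%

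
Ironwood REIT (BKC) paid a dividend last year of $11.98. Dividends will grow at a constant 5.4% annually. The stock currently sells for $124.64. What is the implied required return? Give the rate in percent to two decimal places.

Rearranging the constant-growth DDM: r = D₁/P₀ + g.
D₁ = 11.98 × (1 + 0.054) = 12.6269.
r = 12.6269 / 124.64 + 0.054 = 0.10131 + 0.054 = 0.15531

15.53%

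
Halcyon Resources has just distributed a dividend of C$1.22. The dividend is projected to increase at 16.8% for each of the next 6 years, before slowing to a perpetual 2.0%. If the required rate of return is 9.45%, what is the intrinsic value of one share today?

Two-stage DDM. Project D₁…D_6 at 0.168, terminal growth 0.02, discount at r = 0.0945.
D_1 = 1.4250
D_2 = 1.6644
D_3 = 1.9440
D_4 = 2.2706
D_5 = 2.6520
D_6 = 3.0975
Terminal value at t=6: TV = D_7/(r−g) = 3.1595/(0.0945−0.02) = 42.4093
P₀ = 1.4250/(1+0.0945)^1 + 1.6644/(1+0.0945)^2 + 1.9440/(1+0.0945)^3 + 2.2706/(1+0.0945)^4 + 2.6520/(1+0.0945)^5 + 3.0975/(1+0.0945)^6 + 42.4093/(1+0.0945)^6 = 33.9163

C$33.92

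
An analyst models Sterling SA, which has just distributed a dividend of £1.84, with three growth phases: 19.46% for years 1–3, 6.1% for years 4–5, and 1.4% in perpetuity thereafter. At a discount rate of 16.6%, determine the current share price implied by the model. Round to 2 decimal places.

£20.16

Three-stage DDM. Project D₁…D_5; terminal Gordon value at t=5 with g = 0.014; discount at r = 0.166.
D_1 = 2.1981
D_2 = 2.6258
D_3 = 3.1368
D_4 = 3.3281
D_5 = 3.5311
TV_5 = 3.5806/(0.166−0.014) = 23.5565
P₀ = Σ Dₜ/(1+r)ᵗ + TV_5/(1+r)^5 = 20.1642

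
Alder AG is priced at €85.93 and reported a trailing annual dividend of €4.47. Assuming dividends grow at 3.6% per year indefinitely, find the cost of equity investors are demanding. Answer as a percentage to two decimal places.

8.99%

Rearranging the constant-growth DDM: r = D₁/P₀ + g.
D₁ = 4.47 × (1 + 0.036) = 4.6309.
r = 4.6309 / 85.93 + 0.036 = 0.05389 + 0.036 = 0.08989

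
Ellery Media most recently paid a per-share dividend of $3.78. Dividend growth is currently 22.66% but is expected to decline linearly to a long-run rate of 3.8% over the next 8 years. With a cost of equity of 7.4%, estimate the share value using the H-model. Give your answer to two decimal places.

H-model: P₀ = D₀[(1+g_L) + H(g_S−g_L)]/(r−g_L), with H = 8/2 = 4.
P₀ = 3.78 × [(1+0.038) + 4×(0.2266−0.038)] / (0.074−0.038)
   = 3.78 × 1.7924 / 0.036 = 188.2020

$188.20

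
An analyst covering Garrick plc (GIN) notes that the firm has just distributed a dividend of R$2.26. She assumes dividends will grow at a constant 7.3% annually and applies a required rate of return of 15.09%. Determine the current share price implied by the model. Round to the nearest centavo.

Gordon growth model: P₀ = D₁/(r − g). D₁ = 2.26 × (1 + 0.073) = 2.4250.
P₀ = 2.4250 / (0.1509 − 0.073) = 2.4250 / 0.0779 = 31.1294

R$31.13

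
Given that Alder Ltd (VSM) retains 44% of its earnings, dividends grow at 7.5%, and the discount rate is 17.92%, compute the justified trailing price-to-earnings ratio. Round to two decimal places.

Payout ratio b = 1 − 0.44 = 0.56.
Justified trailing P/E = b(1+g)/(r−g) = 0.56×(1+0.075)/(0.1792−0.075) = 5.7774

5.78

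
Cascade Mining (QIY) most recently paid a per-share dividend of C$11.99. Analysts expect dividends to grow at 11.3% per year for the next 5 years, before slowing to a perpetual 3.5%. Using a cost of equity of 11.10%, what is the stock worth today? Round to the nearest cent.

Two-stage DDM. Project D₁…D_5 at 0.113, terminal growth 0.035, discount at r = 0.111.
D_1 = 13.3449
D_2 = 14.8528
D_3 = 16.5312
D_4 = 18.3992
D_5 = 20.4784
Terminal value at t=5: TV = D_6/(r−g) = 21.1951/(0.111−0.035) = 278.8828
P₀ = 13.3449/(1+0.111)^1 + 14.8528/(1+0.111)^2 + 16.5312/(1+0.111)^3 + 18.3992/(1+0.111)^4 + 20.4784/(1+0.111)^5 + 278.8828/(1+0.111)^5 = 225.0344

C$225.03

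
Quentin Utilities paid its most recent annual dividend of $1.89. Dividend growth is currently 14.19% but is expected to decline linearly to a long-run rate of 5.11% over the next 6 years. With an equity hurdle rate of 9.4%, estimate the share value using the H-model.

$58.31

H-model: P₀ = D₀[(1+g_L) + H(g_S−g_L)]/(r−g_L), with H = 6/2 = 3.
P₀ = 1.89 × [(1+0.0511) + 3×(0.1419−0.0511)] / (0.094−0.0511)
   = 1.89 × 1.3235 / 0.0429 = 58.3080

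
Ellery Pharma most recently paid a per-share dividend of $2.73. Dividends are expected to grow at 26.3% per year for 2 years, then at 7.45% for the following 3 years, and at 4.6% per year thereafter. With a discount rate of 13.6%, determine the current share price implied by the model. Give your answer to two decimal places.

Three-stage DDM. Project D₁…D_5; terminal Gordon value at t=5 with g = 0.046; discount at r = 0.136.
D_1 = 3.4480
D_2 = 4.3548
D_3 = 4.6792
D_4 = 5.0278
D_5 = 5.4024
TV_5 = 5.6509/(0.136−0.046) = 62.7882
P₀ = Σ Dₜ/(1+r)ᵗ + TV_5/(1+r)^5 = 48.6646

$48.66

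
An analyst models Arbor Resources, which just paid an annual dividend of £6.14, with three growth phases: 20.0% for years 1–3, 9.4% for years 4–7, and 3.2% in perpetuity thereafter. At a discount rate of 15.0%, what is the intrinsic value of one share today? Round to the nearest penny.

£94.71

Three-stage DDM. Project D₁…D_7; terminal Gordon value at t=7 with g = 0.032; discount at r = 0.15.
D_1 = 7.3680
D_2 = 8.8416
D_3 = 10.6099
D_4 = 11.6073
D_5 = 12.6983
D_6 = 13.8920
D_7 = 15.1978
TV_7 = 15.6842/(0.15−0.032) = 132.9166
P₀ = Σ Dₜ/(1+r)ᵗ + TV_7/(1+r)^7 = 94.7060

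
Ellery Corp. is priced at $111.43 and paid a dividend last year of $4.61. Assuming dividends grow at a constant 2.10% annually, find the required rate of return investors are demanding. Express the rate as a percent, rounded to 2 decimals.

Rearranging the constant-growth DDM: r = D₁/P₀ + g.
D₁ = 4.61 × (1 + 0.021) = 4.7068.
r = 4.7068 / 111.43 + 0.021 = 0.04224 + 0.021 = 0.06324

6.32%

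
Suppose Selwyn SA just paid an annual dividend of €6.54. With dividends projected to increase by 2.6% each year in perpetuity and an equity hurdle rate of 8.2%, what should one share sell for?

Gordon growth model: P₀ = D₁/(r − g). D₁ = 6.54 × (1 + 0.026) = 6.7100.
P₀ = 6.7100 / (0.082 − 0.026) = 6.7100 / 0.056 = 119.8221

€119.82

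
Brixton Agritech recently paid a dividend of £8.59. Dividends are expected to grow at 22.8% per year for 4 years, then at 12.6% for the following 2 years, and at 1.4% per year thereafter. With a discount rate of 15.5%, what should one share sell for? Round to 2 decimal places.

Three-stage DDM. Project D₁…D_6; terminal Gordon value at t=6 with g = 0.014; discount at r = 0.155.
D_1 = 10.5485
D_2 = 12.9536
D_3 = 15.9070
D_4 = 19.5338
D_5 = 21.9951
D_6 = 24.7664
TV_6 = 25.1132/(0.155−0.014) = 178.1075
P₀ = Σ Dₜ/(1+r)ᵗ + TV_6/(1+r)^6 = 136.2985

£136.30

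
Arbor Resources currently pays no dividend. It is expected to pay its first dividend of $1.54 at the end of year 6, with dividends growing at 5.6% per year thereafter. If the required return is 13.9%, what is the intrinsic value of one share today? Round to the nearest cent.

$9.68

Deferred-dividend DDM. At t=5 the remaining stream is a growing perpetuity with first payment D_6 = 1.54.
V_5 = D_6/(r−g) = 1.54/(0.139−0.056) = 18.5542
P₀ = V_5/(1+r)^5 = 18.5542/(1+0.139)^5 = 9.6789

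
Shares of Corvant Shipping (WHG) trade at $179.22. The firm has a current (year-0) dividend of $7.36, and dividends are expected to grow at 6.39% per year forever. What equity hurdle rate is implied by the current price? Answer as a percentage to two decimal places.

10.76%

Rearranging the constant-growth DDM: r = D₁/P₀ + g.
D₁ = 7.36 × (1 + 0.0639) = 7.8303.
r = 7.8303 / 179.22 + 0.0639 = 0.04369 + 0.0639 = 0.10759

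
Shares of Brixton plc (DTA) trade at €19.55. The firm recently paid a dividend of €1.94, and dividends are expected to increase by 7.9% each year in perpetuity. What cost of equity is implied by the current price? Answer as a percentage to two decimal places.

Rearranging the constant-growth DDM: r = D₁/P₀ + g.
D₁ = 1.94 × (1 + 0.079) = 2.0933.
r = 2.0933 / 19.55 + 0.079 = 0.10707 + 0.079 = 0.18607

18.61%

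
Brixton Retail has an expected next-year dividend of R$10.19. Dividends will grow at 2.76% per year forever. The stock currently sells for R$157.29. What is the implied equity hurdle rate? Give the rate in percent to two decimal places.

Rearranging the constant-growth DDM: r = D₁/P₀ + g.
r = 10.1900 / 157.29 + 0.0276 = 0.06478 + 0.0276 = 0.09238

9.24%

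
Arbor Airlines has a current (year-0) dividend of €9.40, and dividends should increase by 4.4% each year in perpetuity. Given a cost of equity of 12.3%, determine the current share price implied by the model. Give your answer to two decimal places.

Gordon growth model: P₀ = D₁/(r − g). D₁ = 9.40 × (1 + 0.044) = 9.8136.
P₀ = 9.8136 / (0.123 − 0.044) = 9.8136 / 0.079 = 124.2228

€124.22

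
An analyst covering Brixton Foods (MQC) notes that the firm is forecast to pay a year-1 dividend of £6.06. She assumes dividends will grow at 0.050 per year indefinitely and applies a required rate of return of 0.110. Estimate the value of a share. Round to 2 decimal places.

£101.00

Gordon growth model: P₀ = D₁/(r − g), with D₁ = 6.06 given directly.
P₀ = 6.0600 / (0.11 − 0.05) = 6.0600 / 0.06 = 101.0000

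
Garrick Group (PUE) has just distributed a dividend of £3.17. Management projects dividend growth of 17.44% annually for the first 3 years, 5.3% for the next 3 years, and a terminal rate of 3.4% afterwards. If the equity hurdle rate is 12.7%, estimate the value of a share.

Three-stage DDM. Project D₁…D_6; terminal Gordon value at t=6 with g = 0.034; discount at r = 0.127.
D_1 = 3.7228
D_2 = 4.3721
D_3 = 5.1346
D_4 = 5.4067
D_5 = 5.6933
D_6 = 5.9950
TV_6 = 6.1989/(0.127−0.034) = 66.6546
P₀ = Σ Dₜ/(1+r)ᵗ + TV_6/(1+r)^6 = 52.2716

£52.27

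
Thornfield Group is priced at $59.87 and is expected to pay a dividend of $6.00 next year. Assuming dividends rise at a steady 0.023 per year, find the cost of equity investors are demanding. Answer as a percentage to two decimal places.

12.32%

Rearranging the constant-growth DDM: r = D₁/P₀ + g.
r = 6.0000 / 59.87 + 0.023 = 0.10022 + 0.023 = 0.12322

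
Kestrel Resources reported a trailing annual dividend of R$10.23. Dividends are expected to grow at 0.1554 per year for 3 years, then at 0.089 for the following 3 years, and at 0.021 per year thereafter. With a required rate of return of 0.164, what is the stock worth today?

Three-stage DDM. Project D₁…D_6; terminal Gordon value at t=6 with g = 0.021; discount at r = 0.164.
D_1 = 11.8197
D_2 = 13.6565
D_3 = 15.7788
D_4 = 17.1831
D_5 = 18.7124
D_6 = 20.3778
TV_6 = 20.8057/(0.164−0.021) = 145.4943
P₀ = Σ Dₜ/(1+r)ᵗ + TV_6/(1+r)^6 = 115.0454

R$115.05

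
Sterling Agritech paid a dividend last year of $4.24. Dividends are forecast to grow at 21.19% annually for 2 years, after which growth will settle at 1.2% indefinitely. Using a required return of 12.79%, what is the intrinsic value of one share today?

Two-stage DDM. Project D₁…D_2 at 0.2119, terminal growth 0.012, discount at r = 0.1279.
D_1 = 5.1385
D_2 = 6.2273
Terminal value at t=2: TV = D_3/(r−g) = 6.3020/(0.1279−0.012) = 54.3747
P₀ = 5.1385/(1+0.1279)^1 + 6.2273/(1+0.1279)^2 + 54.3747/(1+0.1279)^2 = 52.1929

$52.19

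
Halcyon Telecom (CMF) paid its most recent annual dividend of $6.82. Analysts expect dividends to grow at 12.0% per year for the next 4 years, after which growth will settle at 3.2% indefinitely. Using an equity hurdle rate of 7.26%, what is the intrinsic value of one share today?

$236.52

Two-stage DDM. Project D₁…D_4 at 0.12, terminal growth 0.032, discount at r = 0.0726.
D_1 = 7.6384
D_2 = 8.5550
D_3 = 9.5816
D_4 = 10.7314
Terminal value at t=4: TV = D_5/(r−g) = 11.0748/(0.0726−0.032) = 272.7785
P₀ = 7.6384/(1+0.0726)^1 + 8.5550/(1+0.0726)^2 + 9.5816/(1+0.0726)^3 + 10.7314/(1+0.0726)^4 + 272.7785/(1+0.0726)^4 = 236.5210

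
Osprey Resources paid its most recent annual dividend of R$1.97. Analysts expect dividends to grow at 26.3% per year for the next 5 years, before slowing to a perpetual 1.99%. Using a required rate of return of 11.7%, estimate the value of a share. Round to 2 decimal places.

R$52.70

Two-stage DDM. Project D₁…D_5 at 0.263, terminal growth 0.0199, discount at r = 0.117.
D_1 = 2.4881
D_2 = 3.1425
D_3 = 3.9690
D_4 = 5.0128
D_5 = 6.3312
Terminal value at t=5: TV = D_6/(r−g) = 6.4571/(0.117−0.0199) = 66.5000
P₀ = 2.4881/(1+0.117)^1 + 3.1425/(1+0.117)^2 + 3.9690/(1+0.117)^3 + 5.0128/(1+0.117)^4 + 6.3312/(1+0.117)^5 + 66.5000/(1+0.117)^5 = 52.6983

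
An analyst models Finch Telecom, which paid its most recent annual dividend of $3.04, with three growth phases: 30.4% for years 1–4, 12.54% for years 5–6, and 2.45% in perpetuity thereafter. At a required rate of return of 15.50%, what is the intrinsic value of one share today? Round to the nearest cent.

$62.94

Three-stage DDM. Project D₁…D_6; terminal Gordon value at t=6 with g = 0.0245; discount at r = 0.155.
D_1 = 3.9642
D_2 = 5.1693
D_3 = 6.7407
D_4 = 8.7899
D_5 = 9.8922
D_6 = 11.1326
TV_6 = 11.4054/(0.155−0.0245) = 87.3975
P₀ = Σ Dₜ/(1+r)ᵗ + TV_6/(1+r)^6 = 62.9365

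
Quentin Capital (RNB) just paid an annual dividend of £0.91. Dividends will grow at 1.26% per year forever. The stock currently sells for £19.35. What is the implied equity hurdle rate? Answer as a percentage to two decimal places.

Rearranging the constant-growth DDM: r = D₁/P₀ + g.
D₁ = 0.91 × (1 + 0.0126) = 0.9215.
r = 0.9215 / 19.35 + 0.0126 = 0.04762 + 0.0126 = 0.06022

6.02%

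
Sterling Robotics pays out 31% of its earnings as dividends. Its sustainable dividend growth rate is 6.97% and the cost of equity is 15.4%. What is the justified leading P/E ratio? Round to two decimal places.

3.68

Justified leading P/E = b/(r−g) = 0.31/(0.154−0.0697) = 3.6773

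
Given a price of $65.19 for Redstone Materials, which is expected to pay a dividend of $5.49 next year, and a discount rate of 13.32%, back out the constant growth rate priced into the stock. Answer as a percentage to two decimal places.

4.90%

From P₀ = D₁/(r − g), the implied growth is g = r − D₁/P₀.
g = 0.1332 − 5.49/65.19 = 0.1332 − 0.08422 = 0.04898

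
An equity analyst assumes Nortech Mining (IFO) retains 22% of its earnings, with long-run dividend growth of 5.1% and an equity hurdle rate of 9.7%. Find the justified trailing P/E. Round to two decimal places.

17.82

Payout ratio b = 1 − 0.22 = 0.78.
Justified trailing P/E = b(1+g)/(r−g) = 0.78×(1+0.051)/(0.097−0.051) = 17.8213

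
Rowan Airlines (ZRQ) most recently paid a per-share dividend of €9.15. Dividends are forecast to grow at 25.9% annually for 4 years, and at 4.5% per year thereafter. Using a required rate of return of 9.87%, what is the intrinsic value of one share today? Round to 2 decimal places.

€359.05

Two-stage DDM. Project D₁…D_4 at 0.259, terminal growth 0.045, discount at r = 0.0987.
D_1 = 11.5198
D_2 = 14.5035
D_3 = 18.2599
D_4 = 22.9892
Terminal value at t=4: TV = D_5/(r−g) = 24.0237/(0.0987−0.045) = 447.3691
P₀ = 11.5198/(1+0.0987)^1 + 14.5035/(1+0.0987)^2 + 18.2599/(1+0.0987)^3 + 22.9892/(1+0.0987)^4 + 447.3691/(1+0.0987)^4 = 359.0517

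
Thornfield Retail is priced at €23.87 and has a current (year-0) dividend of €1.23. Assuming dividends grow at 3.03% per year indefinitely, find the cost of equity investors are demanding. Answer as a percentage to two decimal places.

8.34%

Rearranging the constant-growth DDM: r = D₁/P₀ + g.
D₁ = 1.23 × (1 + 0.0303) = 1.2673.
r = 1.2673 / 23.87 + 0.0303 = 0.05309 + 0.0303 = 0.08339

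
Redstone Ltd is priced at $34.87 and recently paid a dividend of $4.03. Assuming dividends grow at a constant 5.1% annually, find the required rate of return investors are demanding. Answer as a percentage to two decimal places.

Rearranging the constant-growth DDM: r = D₁/P₀ + g.
D₁ = 4.03 × (1 + 0.051) = 4.2355.
r = 4.2355 / 34.87 + 0.051 = 0.12147 + 0.051 = 0.17247

17.25%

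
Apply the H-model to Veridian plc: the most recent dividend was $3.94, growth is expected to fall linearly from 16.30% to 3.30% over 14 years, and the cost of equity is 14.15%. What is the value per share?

H-model: P₀ = D₀[(1+g_L) + H(g_S−g_L)]/(r−g_L), with H = 14/2 = 7.
P₀ = 3.94 × [(1+0.033) + 7×(0.163−0.033)] / (0.1415−0.033)
   = 3.94 × 1.9430 / 0.1085 = 70.5569

$70.56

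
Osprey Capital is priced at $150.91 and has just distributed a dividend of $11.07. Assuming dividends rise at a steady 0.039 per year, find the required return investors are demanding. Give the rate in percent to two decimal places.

Rearranging the constant-growth DDM: r = D₁/P₀ + g.
D₁ = 11.07 × (1 + 0.039) = 11.5017.
r = 11.5017 / 150.91 + 0.039 = 0.07622 + 0.039 = 0.11522

11.52%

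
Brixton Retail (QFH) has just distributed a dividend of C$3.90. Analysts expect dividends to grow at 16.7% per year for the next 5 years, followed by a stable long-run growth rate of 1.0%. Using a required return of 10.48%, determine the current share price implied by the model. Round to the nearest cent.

C$77.69

Two-stage DDM. Project D₁…D_5 at 0.167, terminal growth 0.01, discount at r = 0.1048.
D_1 = 4.5513
D_2 = 5.3114
D_3 = 6.1984
D_4 = 7.2335
D_5 = 8.4415
Terminal value at t=5: TV = D_6/(r−g) = 8.5259/(0.1048−0.01) = 89.9357
P₀ = 4.5513/(1+0.1048)^1 + 5.3114/(1+0.1048)^2 + 6.1984/(1+0.1048)^3 + 7.2335/(1+0.1048)^4 + 8.4415/(1+0.1048)^5 + 89.9357/(1+0.1048)^5 = 77.6918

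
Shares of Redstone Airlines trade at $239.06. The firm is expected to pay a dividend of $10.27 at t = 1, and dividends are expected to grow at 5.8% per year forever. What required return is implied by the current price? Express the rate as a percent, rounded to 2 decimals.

10.10%

Rearranging the constant-growth DDM: r = D₁/P₀ + g.
r = 10.2700 / 239.06 + 0.058 = 0.04296 + 0.058 = 0.10096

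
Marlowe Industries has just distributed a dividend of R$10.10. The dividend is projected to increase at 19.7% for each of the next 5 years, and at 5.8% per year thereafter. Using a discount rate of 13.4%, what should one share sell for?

Two-stage DDM. Project D₁…D_5 at 0.197, terminal growth 0.058, discount at r = 0.134.
D_1 = 12.0897
D_2 = 14.4714
D_3 = 17.3222
D_4 = 20.7347
D_5 = 24.8194
Terminal value at t=5: TV = D_6/(r−g) = 26.2590/(0.134−0.058) = 345.5128
P₀ = 12.0897/(1+0.134)^1 + 14.4714/(1+0.134)^2 + 17.3222/(1+0.134)^3 + 20.7347/(1+0.134)^4 + 24.8194/(1+0.134)^5 + 345.5128/(1+0.134)^5 = 243.8130

R$243.81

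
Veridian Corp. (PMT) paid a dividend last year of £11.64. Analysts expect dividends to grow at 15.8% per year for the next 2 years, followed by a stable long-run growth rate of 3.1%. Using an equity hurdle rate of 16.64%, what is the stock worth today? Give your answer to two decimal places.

Two-stage DDM. Project D₁…D_2 at 0.158, terminal growth 0.031, discount at r = 0.1664.
D_1 = 13.4791
D_2 = 15.6088
Terminal value at t=2: TV = D_3/(r−g) = 16.0927/(0.1664−0.031) = 118.8530
P₀ = 13.4791/(1+0.1664)^1 + 15.6088/(1+0.1664)^2 + 118.8530/(1+0.1664)^2 = 110.3896

£110.39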